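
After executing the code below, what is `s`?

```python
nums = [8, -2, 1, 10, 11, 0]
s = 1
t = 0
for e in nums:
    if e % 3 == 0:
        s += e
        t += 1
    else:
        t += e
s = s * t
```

e=8: not %3==0; t=8
e=-2: not %3==0; t=6
e=1: not %3==0; t=7
e=10: not %3==0; t=17
e=11: not %3==0; t=28
e=0: %3==0, s = 1+0 = 1; t=29
s*t = 1*29 = 29

29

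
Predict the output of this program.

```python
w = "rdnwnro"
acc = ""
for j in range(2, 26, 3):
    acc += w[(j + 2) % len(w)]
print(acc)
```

j=2: add w[4]='n' → 'n'
j=5: add w[0]='r' → 'nr'
j=8: add w[3]='w' → 'nrw'
j=11: add w[6]='o' → 'nrwo'
j=14: add w[2]='n' → 'nrwon'
j=17: add w[5]='r' → 'nrwonr'
j=20: add w[1]='d' → 'nrwonrd'
j=23: add w[4]='n' → 'nrwonrdn'

nrwonrdn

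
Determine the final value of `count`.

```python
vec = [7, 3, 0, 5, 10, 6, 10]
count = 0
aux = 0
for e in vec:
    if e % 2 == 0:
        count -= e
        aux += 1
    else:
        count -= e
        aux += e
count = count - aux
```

e=7: not even, count = 0-7 = -7; aux=7
e=3: not even, count = (-7)-3 = -10; aux=10
e=0: even, count = (-10)-0 = -10; aux=11
e=5: not even, count = (-10)-5 = -15; aux=16
e=10: even, count = (-15)-10 = -25; aux=17
e=6: even, count = (-25)-6 = -31; aux=18
e=10: even, count = (-31)-10 = -41; aux=19
count-aux = (-41)-19 = -60

-60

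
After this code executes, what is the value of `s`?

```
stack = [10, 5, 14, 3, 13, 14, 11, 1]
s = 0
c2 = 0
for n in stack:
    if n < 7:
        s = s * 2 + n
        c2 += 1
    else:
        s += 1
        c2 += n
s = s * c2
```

n=10: not <7, s = 0+1 = 1; c2=10
n=5: <7, s = 1*2+5 = 7; c2=11
n=14: not <7, s = 7+1 = 8; c2=25
n=3: <7, s = 8*2+3 = 19; c2=26
n=13: not <7, s = 19+1 = 20; c2=39
n=14: not <7, s = 20+1 = 21; c2=53
n=11: not <7, s = 21+1 = 22; c2=64
n=1: <7, s = 22*2+1 = 45; c2=65
s*c2 = 45*65 = 2925

2925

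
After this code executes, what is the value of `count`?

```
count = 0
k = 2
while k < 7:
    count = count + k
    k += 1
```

k=2: count = 0+2 = 2
k=3: count = 2+3 = 5
k=4: count = 5+4 = 9
k=5: count = 9+5 = 14
k=6: count = 14+6 = 20

20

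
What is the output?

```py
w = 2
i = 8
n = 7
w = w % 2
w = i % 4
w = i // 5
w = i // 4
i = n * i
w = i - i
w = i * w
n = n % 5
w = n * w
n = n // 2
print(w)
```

0

w = 2%2 = 0
w = 8%4 = 0
w = 8//5 = 1
w = 8//4 = 2
i = 7*8 = 56
w = 56-56 = 0
w = 56*0 = 0
n = 7%5 = 2
w = 2*0 = 0
n = 2//2 = 1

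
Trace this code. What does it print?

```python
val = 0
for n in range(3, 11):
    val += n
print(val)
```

52

n=3: val = 0+3 = 3
n=4: val = 3+4 = 7
n=5: val = 7+5 = 12
n=6: val = 12+6 = 18
n=7: val = 18+7 = 25
n=8: val = 25+8 = 33
n=9: val = 33+9 = 42
n=10: val = 42+10 = 52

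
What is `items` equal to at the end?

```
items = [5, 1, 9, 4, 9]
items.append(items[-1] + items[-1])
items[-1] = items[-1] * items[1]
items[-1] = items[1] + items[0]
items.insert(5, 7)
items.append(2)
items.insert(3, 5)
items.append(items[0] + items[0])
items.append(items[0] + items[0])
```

append items[-1]+items[-1] = 9+9 = 18 → [5, 1, 9, 4, 9, 18]
items[-1] = items[-1]*items[1] = 18*1 = 18 → [5, 1, 9, 4, 9, 18]
items[-1] = items[1]+items[0] = 1+5 = 6 → [5, 1, 9, 4, 9, 6]
insert 7 at 5 → [5, 1, 9, 4, 9, 7, 6]
append 2 → [5, 1, 9, 4, 9, 7, 6, 2]
insert 5 at 3 → [5, 1, 9, 5, 4, 9, 7, 6, 2]
append items[0]+items[0] = 5+5 = 10 → [5, 1, 9, 5, 4, 9, 7, 6, 2, 10]
append items[0]+items[0] = 5+5 = 10 → [5, 1, 9, 5, 4, 9, 7, 6, 2, 10, 10]

[5, 1, 9, 5, 4, 9, 7, 6, 2, 10, 10]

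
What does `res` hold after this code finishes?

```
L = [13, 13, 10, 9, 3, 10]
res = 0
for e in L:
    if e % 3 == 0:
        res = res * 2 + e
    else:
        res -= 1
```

e=13: not %3==0, res = 0-1 = -1
e=13: not %3==0, res = (-1)-1 = -2
e=10: not %3==0, res = (-2)-1 = -3
e=9: %3==0, res = (-3)*2+9 = 3
e=3: %3==0, res = 3*2+3 = 9
e=10: not %3==0, res = 9-1 = 8

8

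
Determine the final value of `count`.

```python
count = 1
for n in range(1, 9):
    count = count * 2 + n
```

758

n=1: count = 1*2+1 = 3
n=2: count = 3*2+2 = 8
n=3: count = 8*2+3 = 19
n=4: count = 19*2+4 = 42
n=5: count = 42*2+5 = 89
n=6: count = 89*2+6 = 184
n=7: count = 184*2+7 = 375
n=8: count = 375*2+8 = 758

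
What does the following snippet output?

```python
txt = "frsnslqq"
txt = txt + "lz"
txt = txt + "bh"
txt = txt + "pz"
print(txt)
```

+ 'lz' → 'frsnslqqlz'
+ 'bh' → 'frsnslqqlzbh'
+ 'pz' → 'frsnslqqlzbhpz'

frsnslqqlzbhpz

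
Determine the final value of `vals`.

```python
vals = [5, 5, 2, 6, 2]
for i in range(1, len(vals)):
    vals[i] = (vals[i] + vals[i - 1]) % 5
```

[5, 0, 2, 3, 0]

i=1: vals[1] = (5+5)%5 = 0 → [5, 0, 2, 6, 2]
i=2: vals[2] = (2+0)%5 = 2 → [5, 0, 2, 6, 2]
i=3: vals[3] = (6+2)%5 = 3 → [5, 0, 2, 3, 2]
i=4: vals[4] = (2+3)%5 = 0 → [5, 0, 2, 3, 0]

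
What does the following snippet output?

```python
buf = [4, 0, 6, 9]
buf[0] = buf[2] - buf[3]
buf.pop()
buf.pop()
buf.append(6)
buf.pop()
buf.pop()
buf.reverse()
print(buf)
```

buf[0] = buf[2]-buf[3] = 6-9 = -3 → [-3, 0, 6, 9]
pop() removes 9 → [-3, 0, 6]
pop() removes 6 → [-3, 0]
append 6 → [-3, 0, 6]
pop() removes 6 → [-3, 0]
pop() removes 0 → [-3]
reverse → [-3]

[-3]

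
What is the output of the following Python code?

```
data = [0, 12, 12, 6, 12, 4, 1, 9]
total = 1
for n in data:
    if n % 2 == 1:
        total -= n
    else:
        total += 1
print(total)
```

-3

n=0: not odd, total = 1+1 = 2
n=12: not odd, total = 2+1 = 3
n=12: not odd, total = 3+1 = 4
n=6: not odd, total = 4+1 = 5
n=12: not odd, total = 5+1 = 6
n=4: not odd, total = 6+1 = 7
n=1: odd, total = 7-1 = 6
n=9: odd, total = 6-9 = -3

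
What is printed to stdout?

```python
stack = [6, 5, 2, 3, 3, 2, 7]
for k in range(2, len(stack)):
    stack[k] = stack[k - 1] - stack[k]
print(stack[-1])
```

k=2: stack[2] = 5-2 = 3 → [6, 5, 3, 3, 3, 2, 7]
k=3: stack[3] = 3-3 = 0 → [6, 5, 3, 0, 3, 2, 7]
k=4: stack[4] = 0-3 = -3 → [6, 5, 3, 0, -3, 2, 7]
k=5: stack[5] = (-3)-2 = -5 → [6, 5, 3, 0, -3, -5, 7]
k=6: stack[6] = (-5)-7 = -12 → [6, 5, 3, 0, -3, -5, -12]

-12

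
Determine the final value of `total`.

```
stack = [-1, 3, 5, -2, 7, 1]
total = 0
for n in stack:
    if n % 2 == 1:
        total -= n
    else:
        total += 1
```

n=-1: odd, total = 0-(-1) = 1
n=3: odd, total = 1-3 = -2
n=5: odd, total = (-2)-5 = -7
n=-2: not odd, total = (-7)+1 = -6
n=7: odd, total = (-6)-7 = -13
n=1: odd, total = (-13)-1 = -14

-14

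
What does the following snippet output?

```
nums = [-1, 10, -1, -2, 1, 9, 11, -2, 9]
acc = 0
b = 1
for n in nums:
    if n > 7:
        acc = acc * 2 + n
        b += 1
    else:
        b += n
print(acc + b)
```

n=-1: not >7; b=0
n=10: >7, acc = 0*2+10 = 10; b=1
n=-1: not >7; b=0
n=-2: not >7; b=-2
n=1: not >7; b=-1
n=9: >7, acc = 10*2+9 = 29; b=0
n=11: >7, acc = 29*2+11 = 69; b=1
n=-2: not >7; b=-1
n=9: >7, acc = 69*2+9 = 147; b=0
acc+b = 147+0 = 147

147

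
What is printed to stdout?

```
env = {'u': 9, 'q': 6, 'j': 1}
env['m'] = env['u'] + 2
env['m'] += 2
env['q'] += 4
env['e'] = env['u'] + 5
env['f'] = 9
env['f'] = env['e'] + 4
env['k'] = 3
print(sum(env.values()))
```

68

env['m'] = env['u']+2 = 11 → {'u': 9, 'q': 6, 'j': 1, 'm': 11}
env['m'] = 11+2 = 13 → {'u': 9, 'q': 6, 'j': 1, 'm': 13}
env['q'] = 6+4 = 10 → {'u': 9, 'q': 10, 'j': 1, 'm': 13}
env['e'] = env['u']+5 = 14 → {'u': 9, 'q': 10, 'j': 1, 'm': 13, 'e': 14}
env['f'] = 9 → {'u': 9, 'q': 10, 'j': 1, 'm': 13, 'e': 14, 'f': 9}
env['f'] = env['e']+4 = 18 → {'u': 9, 'q': 10, 'j': 1, 'm': 13, 'e': 14, 'f': 18}
env['k'] = 3 → {'u': 9, 'q': 10, 'j': 1, 'm': 13, 'e': 14, 'f': 18, 'k': 3}
sum of values = 68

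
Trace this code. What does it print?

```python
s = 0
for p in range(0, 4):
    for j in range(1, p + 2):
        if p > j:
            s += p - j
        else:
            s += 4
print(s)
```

p=0,j=1: not 0>1, s = 0+4 = 4
p=1,j=1: not 1>1, s = 4+4 = 8
p=1,j=2: not 1>2, s = 8+4 = 12
p=2,j=1: 2>1, s = 12+1 = 13
p=2,j=2: not 2>2, s = 13+4 = 17
p=2,j=3: not 2>3, s = 17+4 = 21
p=3,j=1: 3>1, s = 21+2 = 23
p=3,j=2: 3>2, s = 23+1 = 24
p=3,j=3: not 3>3, s = 24+4 = 28
p=3,j=4: not 3>4, s = 28+4 = 32

32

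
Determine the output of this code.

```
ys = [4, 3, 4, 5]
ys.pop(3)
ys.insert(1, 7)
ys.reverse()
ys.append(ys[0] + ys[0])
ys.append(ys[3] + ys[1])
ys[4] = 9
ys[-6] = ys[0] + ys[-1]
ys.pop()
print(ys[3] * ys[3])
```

pop(3) removes 5 → [4, 3, 4]
insert 7 at 1 → [4, 7, 3, 4]
reverse → [4, 3, 7, 4]
append ys[0]+ys[0] = 4+4 = 8 → [4, 3, 7, 4, 8]
append ys[3]+ys[1] = 4+3 = 7 → [4, 3, 7, 4, 8, 7]
ys[4] = 9 → [4, 3, 7, 4, 9, 7]
ys[-6] = ys[0]+ys[-1] = 4+7 = 11 → [11, 3, 7, 4, 9, 7]
pop() removes 7 → [11, 3, 7, 4, 9]
ys[3]*ys[3] = 4*4 = 16

16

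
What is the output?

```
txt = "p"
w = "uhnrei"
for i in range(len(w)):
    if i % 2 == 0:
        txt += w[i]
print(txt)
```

i=0: add 'u' → 'pu'
i=1: skip
i=2: add 'n' → 'pun'
i=3: skip
i=4: add 'e' → 'pune'
i=5: skip

pune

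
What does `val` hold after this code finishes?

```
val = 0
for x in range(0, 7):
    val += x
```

21

x=0: val = 0+0 = 0
x=1: val = 0+1 = 1
x=2: val = 1+2 = 3
x=3: val = 3+3 = 6
x=4: val = 6+4 = 10
x=5: val = 10+5 = 15
x=6: val = 15+6 = 21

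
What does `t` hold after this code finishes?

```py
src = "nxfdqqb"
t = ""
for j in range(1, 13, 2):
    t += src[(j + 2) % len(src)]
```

j=1: add src[3]='d' → 'd'
j=3: add src[5]='q' → 'dq'
j=5: add src[0]='n' → 'dqn'
j=7: add src[2]='f' → 'dqnf'
j=9: add src[4]='q' → 'dqnfq'
j=11: add src[6]='b' → 'dqnfqb'

'dqnfqb'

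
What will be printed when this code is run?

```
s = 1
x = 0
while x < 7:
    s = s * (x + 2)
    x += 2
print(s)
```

384

x=0: s = 1*2 = 2
x=2: s = 2*4 = 8
x=4: s = 8*6 = 48
x=6: s = 48*8 = 384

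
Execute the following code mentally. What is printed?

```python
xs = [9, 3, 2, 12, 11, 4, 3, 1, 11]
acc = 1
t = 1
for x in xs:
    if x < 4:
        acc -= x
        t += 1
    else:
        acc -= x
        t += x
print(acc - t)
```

x=9: not <4, acc = 1-9 = -8; t=10
x=3: <4, acc = (-8)-3 = -11; t=11
x=2: <4, acc = (-11)-2 = -13; t=12
x=12: not <4, acc = (-13)-12 = -25; t=24
x=11: not <4, acc = (-25)-11 = -36; t=35
x=4: not <4, acc = (-36)-4 = -40; t=39
x=3: <4, acc = (-40)-3 = -43; t=40
x=1: <4, acc = (-43)-1 = -44; t=41
x=11: not <4, acc = (-44)-11 = -55; t=52
acc-t = (-55)-52 = -107

-107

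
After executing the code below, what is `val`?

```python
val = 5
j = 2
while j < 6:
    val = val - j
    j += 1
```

j=2: val = 5-2 = 3
j=3: val = 3-3 = 0
j=4: val = 0-4 = -4
j=5: val = (-4)-5 = -9

-9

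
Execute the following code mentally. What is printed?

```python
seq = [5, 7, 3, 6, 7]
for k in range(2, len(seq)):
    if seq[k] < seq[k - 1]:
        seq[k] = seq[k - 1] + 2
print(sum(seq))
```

45

k=2: 3<7, seq[2] = 7+2 = 9 → [5, 7, 9, 6, 7]
k=3: 6<9, seq[3] = 9+2 = 11 → [5, 7, 9, 11, 7]
k=4: 7<11, seq[4] = 11+2 = 13 → [5, 7, 9, 11, 13]
sum = 45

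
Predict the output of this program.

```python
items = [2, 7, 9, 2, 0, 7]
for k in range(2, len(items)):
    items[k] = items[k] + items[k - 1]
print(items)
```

k=2: items[2] = 9+7 = 16 → [2, 7, 16, 2, 0, 7]
k=3: items[3] = 2+16 = 18 → [2, 7, 16, 18, 0, 7]
k=4: items[4] = 0+18 = 18 → [2, 7, 16, 18, 18, 7]
k=5: items[5] = 7+18 = 25 → [2, 7, 16, 18, 18, 25]

[2, 7, 16, 18, 18, 25]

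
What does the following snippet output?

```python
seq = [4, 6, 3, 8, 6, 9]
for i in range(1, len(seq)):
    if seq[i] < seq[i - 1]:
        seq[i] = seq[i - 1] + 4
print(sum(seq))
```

i=1: 6>=4, unchanged → [4, 6, 3, 8, 6, 9]
i=2: 3<6, seq[2] = 6+4 = 10 → [4, 6, 10, 8, 6, 9]
i=3: 8<10, seq[3] = 10+4 = 14 → [4, 6, 10, 14, 6, 9]
i=4: 6<14, seq[4] = 14+4 = 18 → [4, 6, 10, 14, 18, 9]
i=5: 9<18, seq[5] = 18+4 = 22 → [4, 6, 10, 14, 18, 22]
sum = 74

74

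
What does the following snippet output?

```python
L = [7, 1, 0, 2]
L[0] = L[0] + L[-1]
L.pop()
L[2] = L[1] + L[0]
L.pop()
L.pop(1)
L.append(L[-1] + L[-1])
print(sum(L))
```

27

L[0] = L[0]+L[-1] = 7+2 = 9 → [9, 1, 0, 2]
pop() removes 2 → [9, 1, 0]
L[2] = L[1]+L[0] = 1+9 = 10 → [9, 1, 10]
pop() removes 10 → [9, 1]
pop(1) removes 1 → [9]
append L[-1]+L[-1] = 9+9 = 18 → [9, 18]
sum = 27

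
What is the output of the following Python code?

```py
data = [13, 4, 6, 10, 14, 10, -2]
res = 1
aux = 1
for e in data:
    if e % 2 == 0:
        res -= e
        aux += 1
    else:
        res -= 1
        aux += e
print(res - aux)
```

-62

e=13: not even, res = 1-1 = 0; aux=14
e=4: even, res = 0-4 = -4; aux=15
e=6: even, res = (-4)-6 = -10; aux=16
e=10: even, res = (-10)-10 = -20; aux=17
e=14: even, res = (-20)-14 = -34; aux=18
e=10: even, res = (-34)-10 = -44; aux=19
e=-2: even, res = (-44)-(-2) = -42; aux=20
res-aux = (-42)-20 = -62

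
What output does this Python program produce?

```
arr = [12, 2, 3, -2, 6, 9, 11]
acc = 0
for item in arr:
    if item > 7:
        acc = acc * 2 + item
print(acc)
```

item=12: >7, acc = 0*2+12 = 12
item=2: not >7
item=3: not >7
item=-2: not >7
item=6: not >7
item=9: >7, acc = 12*2+9 = 33
item=11: >7, acc = 33*2+11 = 77

77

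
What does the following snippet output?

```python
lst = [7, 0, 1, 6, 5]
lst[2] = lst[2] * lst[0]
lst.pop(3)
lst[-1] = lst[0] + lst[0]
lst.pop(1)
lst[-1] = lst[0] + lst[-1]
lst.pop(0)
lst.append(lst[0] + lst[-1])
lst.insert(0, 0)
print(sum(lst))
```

lst[2] = lst[2]*lst[0] = 1*7 = 7 → [7, 0, 7, 6, 5]
pop(3) removes 6 → [7, 0, 7, 5]
lst[-1] = lst[0]+lst[0] = 7+7 = 14 → [7, 0, 7, 14]
pop(1) removes 0 → [7, 7, 14]
lst[-1] = lst[0]+lst[-1] = 7+14 = 21 → [7, 7, 21]
pop(0) removes 7 → [7, 21]
append lst[0]+lst[-1] = 7+21 = 28 → [7, 21, 28]
insert 0 at 0 → [0, 7, 21, 28]
sum = 56

56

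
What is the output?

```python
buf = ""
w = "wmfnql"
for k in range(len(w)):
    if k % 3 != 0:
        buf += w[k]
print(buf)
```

mfql

k=0: skip
k=1: add 'm' → 'm'
k=2: add 'f' → 'mf'
k=3: skip
k=4: add 'q' → 'mfq'
k=5: add 'l' → 'mfql'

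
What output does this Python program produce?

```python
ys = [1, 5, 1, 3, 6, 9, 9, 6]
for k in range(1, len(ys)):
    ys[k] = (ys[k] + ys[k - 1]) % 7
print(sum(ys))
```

k=1: ys[1] = (5+1)%7 = 6 → [1, 6, 1, 3, 6, 9, 9, 6]
k=2: ys[2] = (1+6)%7 = 0 → [1, 6, 0, 3, 6, 9, 9, 6]
k=3: ys[3] = (3+0)%7 = 3 → [1, 6, 0, 3, 6, 9, 9, 6]
k=4: ys[4] = (6+3)%7 = 2 → [1, 6, 0, 3, 2, 9, 9, 6]
k=5: ys[5] = (9+2)%7 = 4 → [1, 6, 0, 3, 2, 4, 9, 6]
k=6: ys[6] = (9+4)%7 = 6 → [1, 6, 0, 3, 2, 4, 6, 6]
k=7: ys[7] = (6+6)%7 = 5 → [1, 6, 0, 3, 2, 4, 6, 5]
sum = 27

27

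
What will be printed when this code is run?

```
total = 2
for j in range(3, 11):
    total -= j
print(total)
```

-50

j=3: total = 2-3 = -1
j=4: total = (-1)-4 = -5
j=5: total = (-5)-5 = -10
j=6: total = (-10)-6 = -16
j=7: total = (-16)-7 = -23
j=8: total = (-23)-8 = -31
j=9: total = (-31)-9 = -40
j=10: total = (-40)-10 = -50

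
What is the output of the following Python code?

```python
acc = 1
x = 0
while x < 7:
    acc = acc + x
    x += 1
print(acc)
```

22

x=0: acc = 1+0 = 1
x=1: acc = 1+1 = 2
x=2: acc = 2+2 = 4
x=3: acc = 4+3 = 7
x=4: acc = 7+4 = 11
x=5: acc = 11+5 = 16
x=6: acc = 16+6 = 22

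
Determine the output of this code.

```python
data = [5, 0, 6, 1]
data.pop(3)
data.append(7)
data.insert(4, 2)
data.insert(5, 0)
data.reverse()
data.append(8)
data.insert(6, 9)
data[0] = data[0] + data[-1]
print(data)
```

[8, 2, 7, 6, 0, 5, 9, 8]

pop(3) removes 1 → [5, 0, 6]
append 7 → [5, 0, 6, 7]
insert 2 at 4 → [5, 0, 6, 7, 2]
insert 0 at 5 → [5, 0, 6, 7, 2, 0]
reverse → [0, 2, 7, 6, 0, 5]
append 8 → [0, 2, 7, 6, 0, 5, 8]
insert 9 at 6 → [0, 2, 7, 6, 0, 5, 9, 8]
data[0] = data[0]+data[-1] = 0+8 = 8 → [8, 2, 7, 6, 0, 5, 9, 8]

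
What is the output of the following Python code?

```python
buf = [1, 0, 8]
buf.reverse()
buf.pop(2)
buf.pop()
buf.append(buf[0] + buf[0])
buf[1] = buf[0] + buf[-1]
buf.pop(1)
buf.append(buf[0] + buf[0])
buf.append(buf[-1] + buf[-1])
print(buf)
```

[8, 16, 32]

reverse → [8, 0, 1]
pop(2) removes 1 → [8, 0]
pop() removes 0 → [8]
append buf[0]+buf[0] = 8+8 = 16 → [8, 16]
buf[1] = buf[0]+buf[-1] = 8+16 = 24 → [8, 24]
pop(1) removes 24 → [8]
append buf[0]+buf[0] = 8+8 = 16 → [8, 16]
append buf[-1]+buf[-1] = 16+16 = 32 → [8, 16, 32]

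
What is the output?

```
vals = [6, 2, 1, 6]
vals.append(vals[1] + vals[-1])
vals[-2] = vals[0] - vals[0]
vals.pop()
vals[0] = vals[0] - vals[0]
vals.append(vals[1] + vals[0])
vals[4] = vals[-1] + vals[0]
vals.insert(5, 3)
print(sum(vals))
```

append vals[1]+vals[-1] = 2+6 = 8 → [6, 2, 1, 6, 8]
vals[-2] = vals[0]-vals[0] = 6-6 = 0 → [6, 2, 1, 0, 8]
pop() removes 8 → [6, 2, 1, 0]
vals[0] = vals[0]-vals[0] = 6-6 = 0 → [0, 2, 1, 0]
append vals[1]+vals[0] = 2+0 = 2 → [0, 2, 1, 0, 2]
vals[4] = vals[-1]+vals[0] = 2+0 = 2 → [0, 2, 1, 0, 2]
insert 3 at 5 → [0, 2, 1, 0, 2, 3]
sum = 8

8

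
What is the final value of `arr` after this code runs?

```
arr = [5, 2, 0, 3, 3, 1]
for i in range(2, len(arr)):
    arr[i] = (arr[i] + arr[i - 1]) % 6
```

[5, 2, 2, 5, 2, 3]

i=2: arr[2] = (0+2)%6 = 2 → [5, 2, 2, 3, 3, 1]
i=3: arr[3] = (3+2)%6 = 5 → [5, 2, 2, 5, 3, 1]
i=4: arr[4] = (3+5)%6 = 2 → [5, 2, 2, 5, 2, 1]
i=5: arr[5] = (1+2)%6 = 3 → [5, 2, 2, 5, 2, 3]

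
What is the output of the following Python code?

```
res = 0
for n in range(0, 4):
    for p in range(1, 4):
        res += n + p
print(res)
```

42

n=0,p=1: res = 0+1 = 1
n=0,p=2: res = 1+2 = 3
n=0,p=3: res = 3+3 = 6
n=1,p=1: res = 6+2 = 8
n=1,p=2: res = 8+3 = 11
n=1,p=3: res = 11+4 = 15
n=2,p=1: res = 15+3 = 18
n=2,p=2: res = 18+4 = 22
n=2,p=3: res = 22+5 = 27
n=3,p=1: res = 27+4 = 31
n=3,p=2: res = 31+5 = 36
n=3,p=3: res = 36+6 = 42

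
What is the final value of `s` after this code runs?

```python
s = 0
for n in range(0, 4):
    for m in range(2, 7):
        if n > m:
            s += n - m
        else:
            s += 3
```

58

n=0,m=2: not 0>2, s = 0+3 = 3
n=0,m=3: not 0>3, s = 3+3 = 6
n=0,m=4: not 0>4, s = 6+3 = 9
n=0,m=5: not 0>5, s = 9+3 = 12
n=0,m=6: not 0>6, s = 12+3 = 15
n=1,m=2: not 1>2, s = 15+3 = 18
n=1,m=3: not 1>3, s = 18+3 = 21
n=1,m=4: not 1>4, s = 21+3 = 24
n=1,m=5: not 1>5, s = 24+3 = 27
n=1,m=6: not 1>6, s = 27+3 = 30
n=2,m=2: not 2>2, s = 30+3 = 33
n=2,m=3: not 2>3, s = 33+3 = 36
n=2,m=4: not 2>4, s = 36+3 = 39
n=2,m=5: not 2>5, s = 39+3 = 42
n=2,m=6: not 2>6, s = 42+3 = 45
n=3,m=2: 3>2, s = 45+1 = 46
n=3,m=3: not 3>3, s = 46+3 = 49
n=3,m=4: not 3>4, s = 49+3 = 52
n=3,m=5: not 3>5, s = 52+3 = 55
n=3,m=6: not 3>6, s = 55+3 = 58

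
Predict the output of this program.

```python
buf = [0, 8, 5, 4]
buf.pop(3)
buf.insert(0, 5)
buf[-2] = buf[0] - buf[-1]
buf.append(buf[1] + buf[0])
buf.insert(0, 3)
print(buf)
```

pop(3) removes 4 → [0, 8, 5]
insert 5 at 0 → [5, 0, 8, 5]
buf[-2] = buf[0]-buf[-1] = 5-5 = 0 → [5, 0, 0, 5]
append buf[1]+buf[0] = 0+5 = 5 → [5, 0, 0, 5, 5]
insert 3 at 0 → [3, 5, 0, 0, 5, 5]

[3, 5, 0, 0, 5, 5]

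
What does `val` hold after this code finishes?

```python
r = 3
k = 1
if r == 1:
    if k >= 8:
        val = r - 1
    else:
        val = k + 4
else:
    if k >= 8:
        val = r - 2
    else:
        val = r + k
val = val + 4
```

8

r=3, k=1
r == 1 is False; k >= 8 is False
→ val = r + k = 4
val = 4+4 = 8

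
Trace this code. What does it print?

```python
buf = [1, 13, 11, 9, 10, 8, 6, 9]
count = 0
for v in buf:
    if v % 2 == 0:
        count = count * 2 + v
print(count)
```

62

v=1: not even
v=13: not even
v=11: not even
v=9: not even
v=10: even, count = 0*2+10 = 10
v=8: even, count = 10*2+8 = 28
v=6: even, count = 28*2+6 = 62
v=9: not even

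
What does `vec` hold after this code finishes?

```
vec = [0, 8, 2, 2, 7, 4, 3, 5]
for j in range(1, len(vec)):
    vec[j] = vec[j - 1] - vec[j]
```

[0, -8, -10, -12, -19, -23, -26, -31]

j=1: vec[1] = 0-8 = -8 → [0, -8, 2, 2, 7, 4, 3, 5]
j=2: vec[2] = (-8)-2 = -10 → [0, -8, -10, 2, 7, 4, 3, 5]
j=3: vec[3] = (-10)-2 = -12 → [0, -8, -10, -12, 7, 4, 3, 5]
j=4: vec[4] = (-12)-7 = -19 → [0, -8, -10, -12, -19, 4, 3, 5]
j=5: vec[5] = (-19)-4 = -23 → [0, -8, -10, -12, -19, -23, 3, 5]
j=6: vec[6] = (-23)-3 = -26 → [0, -8, -10, -12, -19, -23, -26, 5]
j=7: vec[7] = (-26)-5 = -31 → [0, -8, -10, -12, -19, -23, -26, -31]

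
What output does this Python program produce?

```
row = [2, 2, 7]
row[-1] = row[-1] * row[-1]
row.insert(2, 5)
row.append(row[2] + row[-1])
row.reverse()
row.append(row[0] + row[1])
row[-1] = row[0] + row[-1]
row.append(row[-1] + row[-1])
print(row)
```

row[-1] = row[-1]*row[-1] = 7*7 = 49 → [2, 2, 49]
insert 5 at 2 → [2, 2, 5, 49]
append row[2]+row[-1] = 5+49 = 54 → [2, 2, 5, 49, 54]
reverse → [54, 49, 5, 2, 2]
append row[0]+row[1] = 54+49 = 103 → [54, 49, 5, 2, 2, 103]
row[-1] = row[0]+row[-1] = 54+103 = 157 → [54, 49, 5, 2, 2, 157]
append row[-1]+row[-1] = 157+157 = 314 → [54, 49, 5, 2, 2, 157, 314]

[54, 49, 5, 2, 2, 157, 314]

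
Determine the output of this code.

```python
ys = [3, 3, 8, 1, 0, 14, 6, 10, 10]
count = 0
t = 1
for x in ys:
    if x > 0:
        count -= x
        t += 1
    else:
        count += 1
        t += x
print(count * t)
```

-486

x=3: >0, count = 0-3 = -3; t=2
x=3: >0, count = (-3)-3 = -6; t=3
x=8: >0, count = (-6)-8 = -14; t=4
x=1: >0, count = (-14)-1 = -15; t=5
x=0: not >0, count = (-15)+1 = -14; t=5
x=14: >0, count = (-14)-14 = -28; t=6
x=6: >0, count = (-28)-6 = -34; t=7
x=10: >0, count = (-34)-10 = -44; t=8
x=10: >0, count = (-44)-10 = -54; t=9
count*t = (-54)*9 = -486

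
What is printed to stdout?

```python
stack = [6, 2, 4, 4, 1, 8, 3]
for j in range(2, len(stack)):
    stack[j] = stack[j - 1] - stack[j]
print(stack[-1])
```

-18

j=2: stack[2] = 2-4 = -2 → [6, 2, -2, 4, 1, 8, 3]
j=3: stack[3] = (-2)-4 = -6 → [6, 2, -2, -6, 1, 8, 3]
j=4: stack[4] = (-6)-1 = -7 → [6, 2, -2, -6, -7, 8, 3]
j=5: stack[5] = (-7)-8 = -15 → [6, 2, -2, -6, -7, -15, 3]
j=6: stack[6] = (-15)-3 = -18 → [6, 2, -2, -6, -7, -15, -18]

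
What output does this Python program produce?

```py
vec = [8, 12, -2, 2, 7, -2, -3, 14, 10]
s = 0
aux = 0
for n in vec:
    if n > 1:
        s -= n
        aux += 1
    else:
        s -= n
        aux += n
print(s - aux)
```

n=8: >1, s = 0-8 = -8; aux=1
n=12: >1, s = (-8)-12 = -20; aux=2
n=-2: not >1, s = (-20)-(-2) = -18; aux=0
n=2: >1, s = (-18)-2 = -20; aux=1
n=7: >1, s = (-20)-7 = -27; aux=2
n=-2: not >1, s = (-27)-(-2) = -25; aux=0
n=-3: not >1, s = (-25)-(-3) = -22; aux=-3
n=14: >1, s = (-22)-14 = -36; aux=-2
n=10: >1, s = (-36)-10 = -46; aux=-1
s-aux = (-46)-(-1) = -45

-45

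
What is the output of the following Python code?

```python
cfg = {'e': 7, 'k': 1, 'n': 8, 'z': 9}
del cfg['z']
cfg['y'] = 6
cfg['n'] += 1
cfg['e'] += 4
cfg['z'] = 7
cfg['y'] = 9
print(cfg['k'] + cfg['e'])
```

del 'z' → {'e': 7, 'k': 1, 'n': 8}
cfg['y'] = 6 → {'e': 7, 'k': 1, 'n': 8, 'y': 6}
cfg['n'] = 8+1 = 9 → {'e': 7, 'k': 1, 'n': 9, 'y': 6}
cfg['e'] = 7+4 = 11 → {'e': 11, 'k': 1, 'n': 9, 'y': 6}
cfg['z'] = 7 → {'e': 11, 'k': 1, 'n': 9, 'y': 6, 'z': 7}
cfg['y'] = 9 → {'e': 11, 'k': 1, 'n': 9, 'y': 9, 'z': 7}
cfg['k']+cfg['e'] = 1+11 = 12

12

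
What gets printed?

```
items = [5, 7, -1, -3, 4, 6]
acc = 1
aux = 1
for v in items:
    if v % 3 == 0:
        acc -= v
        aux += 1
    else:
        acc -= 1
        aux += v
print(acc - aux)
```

-24

v=5: not %3==0, acc = 1-1 = 0; aux=6
v=7: not %3==0, acc = 0-1 = -1; aux=13
v=-1: not %3==0, acc = (-1)-1 = -2; aux=12
v=-3: %3==0, acc = (-2)-(-3) = 1; aux=13
v=4: not %3==0, acc = 1-1 = 0; aux=17
v=6: %3==0, acc = 0-6 = -6; aux=18
acc-aux = (-6)-18 = -24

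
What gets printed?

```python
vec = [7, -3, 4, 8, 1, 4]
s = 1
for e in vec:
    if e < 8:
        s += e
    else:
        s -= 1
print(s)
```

e=7: <8, s = 1+7 = 8
e=-3: <8, s = 8+(-3) = 5
e=4: <8, s = 5+4 = 9
e=8: not <8, s = 9-1 = 8
e=1: <8, s = 8+1 = 9
e=4: <8, s = 9+4 = 13

13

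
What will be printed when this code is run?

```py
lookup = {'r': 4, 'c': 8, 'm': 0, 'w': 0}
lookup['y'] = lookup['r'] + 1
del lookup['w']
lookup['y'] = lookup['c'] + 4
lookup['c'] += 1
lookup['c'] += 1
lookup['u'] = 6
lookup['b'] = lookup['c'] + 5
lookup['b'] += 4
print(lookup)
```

{'r': 4, 'c': 10, 'm': 0, 'y': 12, 'u': 6, 'b': 19}

lookup['y'] = lookup['r']+1 = 5 → {'r': 4, 'c': 8, 'm': 0, 'w': 0, 'y': 5}
del 'w' → {'r': 4, 'c': 8, 'm': 0, 'y': 5}
lookup['y'] = lookup['c']+4 = 12 → {'r': 4, 'c': 8, 'm': 0, 'y': 12}
lookup['c'] = 8+1 = 9 → {'r': 4, 'c': 9, 'm': 0, 'y': 12}
lookup['c'] = 9+1 = 10 → {'r': 4, 'c': 10, 'm': 0, 'y': 12}
lookup['u'] = 6 → {'r': 4, 'c': 10, 'm': 0, 'y': 12, 'u': 6}
lookup['b'] = lookup['c']+5 = 15 → {'r': 4, 'c': 10, 'm': 0, 'y': 12, 'u': 6, 'b': 15}
lookup['b'] = 15+4 = 19 → {'r': 4, 'c': 10, 'm': 0, 'y': 12, 'u': 6, 'b': 19}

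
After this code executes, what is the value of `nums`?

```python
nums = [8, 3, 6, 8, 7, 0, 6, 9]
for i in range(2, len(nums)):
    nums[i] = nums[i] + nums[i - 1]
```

i=2: nums[2] = 6+3 = 9 → [8, 3, 9, 8, 7, 0, 6, 9]
i=3: nums[3] = 8+9 = 17 → [8, 3, 9, 17, 7, 0, 6, 9]
i=4: nums[4] = 7+17 = 24 → [8, 3, 9, 17, 24, 0, 6, 9]
i=5: nums[5] = 0+24 = 24 → [8, 3, 9, 17, 24, 24, 6, 9]
i=6: nums[6] = 6+24 = 30 → [8, 3, 9, 17, 24, 24, 30, 9]
i=7: nums[7] = 9+30 = 39 → [8, 3, 9, 17, 24, 24, 30, 39]

[8, 3, 9, 17, 24, 24, 30, 39]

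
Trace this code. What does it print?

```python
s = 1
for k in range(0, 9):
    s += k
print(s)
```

37

k=0: s = 1+0 = 1
k=1: s = 1+1 = 2
k=2: s = 2+2 = 4
k=3: s = 4+3 = 7
k=4: s = 7+4 = 11
k=5: s = 11+5 = 16
k=6: s = 16+6 = 22
k=7: s = 22+7 = 29
k=8: s = 29+8 = 37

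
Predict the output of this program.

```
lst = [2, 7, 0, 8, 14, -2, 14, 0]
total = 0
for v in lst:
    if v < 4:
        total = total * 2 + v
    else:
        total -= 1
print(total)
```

v=2: <4, total = 0*2+2 = 2
v=7: not <4, total = 2-1 = 1
v=0: <4, total = 1*2+0 = 2
v=8: not <4, total = 2-1 = 1
v=14: not <4, total = 1-1 = 0
v=-2: <4, total = 0*2+(-2) = -2
v=14: not <4, total = (-2)-1 = -3
v=0: <4, total = (-3)*2+0 = -6

-6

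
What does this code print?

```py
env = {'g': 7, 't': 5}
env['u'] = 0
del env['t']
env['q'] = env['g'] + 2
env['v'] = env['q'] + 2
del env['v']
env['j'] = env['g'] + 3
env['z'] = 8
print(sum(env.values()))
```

34

env['u'] = 0 → {'g': 7, 't': 5, 'u': 0}
del 't' → {'g': 7, 'u': 0}
env['q'] = env['g']+2 = 9 → {'g': 7, 'u': 0, 'q': 9}
env['v'] = env['q']+2 = 11 → {'g': 7, 'u': 0, 'q': 9, 'v': 11}
del 'v' → {'g': 7, 'u': 0, 'q': 9}
env['j'] = env['g']+3 = 10 → {'g': 7, 'u': 0, 'q': 9, 'j': 10}
env['z'] = 8 → {'g': 7, 'u': 0, 'q': 9, 'j': 10, 'z': 8}
sum of values = 34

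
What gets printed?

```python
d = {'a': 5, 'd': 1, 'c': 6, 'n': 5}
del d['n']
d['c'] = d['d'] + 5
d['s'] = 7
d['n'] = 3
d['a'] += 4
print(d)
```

{'a': 9, 'd': 1, 'c': 6, 's': 7, 'n': 3}

del 'n' → {'a': 5, 'd': 1, 'c': 6}
d['c'] = d['d']+5 = 6 → {'a': 5, 'd': 1, 'c': 6}
d['s'] = 7 → {'a': 5, 'd': 1, 'c': 6, 's': 7}
d['n'] = 3 → {'a': 5, 'd': 1, 'c': 6, 's': 7, 'n': 3}
d['a'] = 5+4 = 9 → {'a': 9, 'd': 1, 'c': 6, 's': 7, 'n': 3}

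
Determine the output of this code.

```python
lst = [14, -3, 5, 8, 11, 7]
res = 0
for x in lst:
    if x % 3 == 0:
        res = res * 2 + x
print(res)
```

-3

x=14: not %3==0
x=-3: %3==0, res = 0*2+(-3) = -3
x=5: not %3==0
x=8: not %3==0
x=11: not %3==0
x=7: not %3==0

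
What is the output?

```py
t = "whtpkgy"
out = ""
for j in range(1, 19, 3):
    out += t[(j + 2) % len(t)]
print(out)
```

pytghk

j=1: add t[3]='p' → 'p'
j=4: add t[6]='y' → 'py'
j=7: add t[2]='t' → 'pyt'
j=10: add t[5]='g' → 'pytg'
j=13: add t[1]='h' → 'pytgh'
j=16: add t[4]='k' → 'pytghk'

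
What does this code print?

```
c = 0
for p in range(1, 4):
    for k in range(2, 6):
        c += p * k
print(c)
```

p=1,k=2: c = 0+2 = 2
p=1,k=3: c = 2+3 = 5
p=1,k=4: c = 5+4 = 9
p=1,k=5: c = 9+5 = 14
p=2,k=2: c = 14+4 = 18
p=2,k=3: c = 18+6 = 24
p=2,k=4: c = 24+8 = 32
p=2,k=5: c = 32+10 = 42
p=3,k=2: c = 42+6 = 48
p=3,k=3: c = 48+9 = 57
p=3,k=4: c = 57+12 = 69
p=3,k=5: c = 69+15 = 84

84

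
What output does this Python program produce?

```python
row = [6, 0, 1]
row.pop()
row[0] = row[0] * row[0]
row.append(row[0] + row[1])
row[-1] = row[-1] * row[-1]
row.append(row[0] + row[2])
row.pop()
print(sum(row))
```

pop() removes 1 → [6, 0]
row[0] = row[0]*row[0] = 6*6 = 36 → [36, 0]
append row[0]+row[1] = 36+0 = 36 → [36, 0, 36]
row[-1] = row[-1]*row[-1] = 36*36 = 1296 → [36, 0, 1296]
append row[0]+row[2] = 36+1296 = 1332 → [36, 0, 1296, 1332]
pop() removes 1332 → [36, 0, 1296]
sum = 1332

1332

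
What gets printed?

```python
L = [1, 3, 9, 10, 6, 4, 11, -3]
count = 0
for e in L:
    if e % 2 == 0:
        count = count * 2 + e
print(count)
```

e=1: not even
e=3: not even
e=9: not even
e=10: even, count = 0*2+10 = 10
e=6: even, count = 10*2+6 = 26
e=4: even, count = 26*2+4 = 56
e=11: not even
e=-3: not even

56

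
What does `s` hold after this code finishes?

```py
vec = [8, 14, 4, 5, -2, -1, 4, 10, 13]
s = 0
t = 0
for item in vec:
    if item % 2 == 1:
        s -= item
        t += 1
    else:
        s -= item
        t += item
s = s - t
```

-96

item=8: not odd, s = 0-8 = -8; t=8
item=14: not odd, s = (-8)-14 = -22; t=22
item=4: not odd, s = (-22)-4 = -26; t=26
item=5: odd, s = (-26)-5 = -31; t=27
item=-2: not odd, s = (-31)-(-2) = -29; t=25
item=-1: odd, s = (-29)-(-1) = -28; t=26
item=4: not odd, s = (-28)-4 = -32; t=30
item=10: not odd, s = (-32)-10 = -42; t=40
item=13: odd, s = (-42)-13 = -55; t=41
s-t = (-55)-41 = -96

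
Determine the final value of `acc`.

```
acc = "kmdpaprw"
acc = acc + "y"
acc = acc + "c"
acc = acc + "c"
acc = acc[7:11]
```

'wycc'

+ 'y' → 'kmdpaprwy'
+ 'c' → 'kmdpaprwyc'
+ 'c' → 'kmdpaprwycc'
slice [7:11] → 'wycc'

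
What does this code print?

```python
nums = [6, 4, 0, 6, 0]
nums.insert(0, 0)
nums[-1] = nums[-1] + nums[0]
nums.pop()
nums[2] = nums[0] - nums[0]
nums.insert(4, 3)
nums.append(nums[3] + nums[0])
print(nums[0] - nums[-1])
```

insert 0 at 0 → [0, 6, 4, 0, 6, 0]
nums[-1] = nums[-1]+nums[0] = 0+0 = 0 → [0, 6, 4, 0, 6, 0]
pop() removes 0 → [0, 6, 4, 0, 6]
nums[2] = nums[0]-nums[0] = 0-0 = 0 → [0, 6, 0, 0, 6]
insert 3 at 4 → [0, 6, 0, 0, 3, 6]
append nums[3]+nums[0] = 0+0 = 0 → [0, 6, 0, 0, 3, 6, 0]
nums[0]-nums[-1] = 0-0 = 0

0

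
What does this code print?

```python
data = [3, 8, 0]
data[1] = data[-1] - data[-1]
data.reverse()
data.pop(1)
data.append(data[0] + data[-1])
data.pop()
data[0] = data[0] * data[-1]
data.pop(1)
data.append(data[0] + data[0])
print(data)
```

data[1] = data[-1]-data[-1] = 0-0 = 0 → [3, 0, 0]
reverse → [0, 0, 3]
pop(1) removes 0 → [0, 3]
append data[0]+data[-1] = 0+3 = 3 → [0, 3, 3]
pop() removes 3 → [0, 3]
data[0] = data[0]*data[-1] = 0*3 = 0 → [0, 3]
pop(1) removes 3 → [0]
append data[0]+data[0] = 0+0 = 0 → [0, 0]

[0, 0]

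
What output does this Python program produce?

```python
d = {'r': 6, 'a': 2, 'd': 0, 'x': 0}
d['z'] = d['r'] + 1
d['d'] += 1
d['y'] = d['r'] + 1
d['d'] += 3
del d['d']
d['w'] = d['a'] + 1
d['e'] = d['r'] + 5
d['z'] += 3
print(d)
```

d['z'] = d['r']+1 = 7 → {'r': 6, 'a': 2, 'd': 0, 'x': 0, 'z': 7}
d['d'] = 0+1 = 1 → {'r': 6, 'a': 2, 'd': 1, 'x': 0, 'z': 7}
d['y'] = d['r']+1 = 7 → {'r': 6, 'a': 2, 'd': 1, 'x': 0, 'z': 7, 'y': 7}
d['d'] = 1+3 = 4 → {'r': 6, 'a': 2, 'd': 4, 'x': 0, 'z': 7, 'y': 7}
del 'd' → {'r': 6, 'a': 2, 'x': 0, 'z': 7, 'y': 7}
d['w'] = d['a']+1 = 3 → {'r': 6, 'a': 2, 'x': 0, 'z': 7, 'y': 7, 'w': 3}
d['e'] = d['r']+5 = 11 → {'r': 6, 'a': 2, 'x': 0, 'z': 7, 'y': 7, 'w': 3, 'e': 11}
d['z'] = 7+3 = 10 → {'r': 6, 'a': 2, 'x': 0, 'z': 10, 'y': 7, 'w': 3, 'e': 11}

{'r': 6, 'a': 2, 'x': 0, 'z': 10, 'y': 7, 'w': 3, 'e': 11}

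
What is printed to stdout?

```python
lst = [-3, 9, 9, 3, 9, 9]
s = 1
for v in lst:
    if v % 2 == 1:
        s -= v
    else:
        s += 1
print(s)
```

v=-3: odd, s = 1-(-3) = 4
v=9: odd, s = 4-9 = -5
v=9: odd, s = (-5)-9 = -14
v=3: odd, s = (-14)-3 = -17
v=9: odd, s = (-17)-9 = -26
v=9: odd, s = (-26)-9 = -35

-35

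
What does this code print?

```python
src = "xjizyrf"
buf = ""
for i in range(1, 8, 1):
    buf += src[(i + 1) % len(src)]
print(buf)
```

izyrfxj

i=1: add src[2]='i' → 'i'
i=2: add src[3]='z' → 'iz'
i=3: add src[4]='y' → 'izy'
i=4: add src[5]='r' → 'izyr'
i=5: add src[6]='f' → 'izyrf'
i=6: add src[0]='x' → 'izyrfx'
i=7: add src[1]='j' → 'izyrfxj'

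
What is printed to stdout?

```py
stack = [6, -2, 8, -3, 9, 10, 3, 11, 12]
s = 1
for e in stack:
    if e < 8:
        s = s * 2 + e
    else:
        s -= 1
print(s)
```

e=6: <8, s = 1*2+6 = 8
e=-2: <8, s = 8*2+(-2) = 14
e=8: not <8, s = 14-1 = 13
e=-3: <8, s = 13*2+(-3) = 23
e=9: not <8, s = 23-1 = 22
e=10: not <8, s = 22-1 = 21
e=3: <8, s = 21*2+3 = 45
e=11: not <8, s = 45-1 = 44
e=12: not <8, s = 44-1 = 43

43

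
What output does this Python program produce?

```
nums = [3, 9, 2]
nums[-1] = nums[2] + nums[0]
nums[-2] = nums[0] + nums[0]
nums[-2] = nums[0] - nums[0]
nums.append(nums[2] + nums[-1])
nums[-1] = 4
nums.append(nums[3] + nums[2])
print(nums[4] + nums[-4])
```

9

nums[-1] = nums[2]+nums[0] = 2+3 = 5 → [3, 9, 5]
nums[-2] = nums[0]+nums[0] = 3+3 = 6 → [3, 6, 5]
nums[-2] = nums[0]-nums[0] = 3-3 = 0 → [3, 0, 5]
append nums[2]+nums[-1] = 5+5 = 10 → [3, 0, 5, 10]
nums[-1] = 4 → [3, 0, 5, 4]
append nums[3]+nums[2] = 4+5 = 9 → [3, 0, 5, 4, 9]
nums[4]+nums[-4] = 9+0 = 9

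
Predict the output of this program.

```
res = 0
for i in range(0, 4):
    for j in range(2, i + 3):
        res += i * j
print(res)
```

i=0,j=2: res = 0+0 = 0
i=1,j=2: res = 0+2 = 2
i=1,j=3: res = 2+3 = 5
i=2,j=2: res = 5+4 = 9
i=2,j=3: res = 9+6 = 15
i=2,j=4: res = 15+8 = 23
i=3,j=2: res = 23+6 = 29
i=3,j=3: res = 29+9 = 38
i=3,j=4: res = 38+12 = 50
i=3,j=5: res = 50+15 = 65

65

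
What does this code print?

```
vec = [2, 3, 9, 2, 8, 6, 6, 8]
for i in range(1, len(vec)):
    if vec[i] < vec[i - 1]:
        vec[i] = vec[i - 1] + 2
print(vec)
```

i=1: 3>=2, unchanged → [2, 3, 9, 2, 8, 6, 6, 8]
i=2: 9>=3, unchanged → [2, 3, 9, 2, 8, 6, 6, 8]
i=3: 2<9, vec[3] = 9+2 = 11 → [2, 3, 9, 11, 8, 6, 6, 8]
i=4: 8<11, vec[4] = 11+2 = 13 → [2, 3, 9, 11, 13, 6, 6, 8]
i=5: 6<13, vec[5] = 13+2 = 15 → [2, 3, 9, 11, 13, 15, 6, 8]
i=6: 6<15, vec[6] = 15+2 = 17 → [2, 3, 9, 11, 13, 15, 17, 8]
i=7: 8<17, vec[7] = 17+2 = 19 → [2, 3, 9, 11, 13, 15, 17, 19]

[2, 3, 9, 11, 13, 15, 17, 19]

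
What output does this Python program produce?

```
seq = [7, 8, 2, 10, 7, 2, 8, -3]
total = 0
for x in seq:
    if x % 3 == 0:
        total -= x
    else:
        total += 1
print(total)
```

x=7: not %3==0, total = 0+1 = 1
x=8: not %3==0, total = 1+1 = 2
x=2: not %3==0, total = 2+1 = 3
x=10: not %3==0, total = 3+1 = 4
x=7: not %3==0, total = 4+1 = 5
x=2: not %3==0, total = 5+1 = 6
x=8: not %3==0, total = 6+1 = 7
x=-3: %3==0, total = 7-(-3) = 10

10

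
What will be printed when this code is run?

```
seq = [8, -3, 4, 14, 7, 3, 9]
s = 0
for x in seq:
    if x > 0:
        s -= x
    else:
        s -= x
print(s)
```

x=8: >0, s = 0-8 = -8
x=-3: not >0, s = (-8)-(-3) = -5
x=4: >0, s = (-5)-4 = -9
x=14: >0, s = (-9)-14 = -23
x=7: >0, s = (-23)-7 = -30
x=3: >0, s = (-30)-3 = -33
x=9: >0, s = (-33)-9 = -42

-42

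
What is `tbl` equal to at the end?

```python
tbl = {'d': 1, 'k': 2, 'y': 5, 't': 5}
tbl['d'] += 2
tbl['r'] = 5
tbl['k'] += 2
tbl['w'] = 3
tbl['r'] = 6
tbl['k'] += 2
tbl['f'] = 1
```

{'d': 3, 'k': 6, 'y': 5, 't': 5, 'r': 6, 'w': 3, 'f': 1}

tbl['d'] = 1+2 = 3 → {'d': 3, 'k': 2, 'y': 5, 't': 5}
tbl['r'] = 5 → {'d': 3, 'k': 2, 'y': 5, 't': 5, 'r': 5}
tbl['k'] = 2+2 = 4 → {'d': 3, 'k': 4, 'y': 5, 't': 5, 'r': 5}
tbl['w'] = 3 → {'d': 3, 'k': 4, 'y': 5, 't': 5, 'r': 5, 'w': 3}
tbl['r'] = 6 → {'d': 3, 'k': 4, 'y': 5, 't': 5, 'r': 6, 'w': 3}
tbl['k'] = 4+2 = 6 → {'d': 3, 'k': 6, 'y': 5, 't': 5, 'r': 6, 'w': 3}
tbl['f'] = 1 → {'d': 3, 'k': 6, 'y': 5, 't': 5, 'r': 6, 'w': 3, 'f': 1}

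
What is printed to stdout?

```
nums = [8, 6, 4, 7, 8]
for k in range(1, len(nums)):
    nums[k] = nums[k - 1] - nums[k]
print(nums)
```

[8, 2, -2, -9, -17]

k=1: nums[1] = 8-6 = 2 → [8, 2, 4, 7, 8]
k=2: nums[2] = 2-4 = -2 → [8, 2, -2, 7, 8]
k=3: nums[3] = (-2)-7 = -9 → [8, 2, -2, -9, 8]
k=4: nums[4] = (-9)-8 = -17 → [8, 2, -2, -9, -17]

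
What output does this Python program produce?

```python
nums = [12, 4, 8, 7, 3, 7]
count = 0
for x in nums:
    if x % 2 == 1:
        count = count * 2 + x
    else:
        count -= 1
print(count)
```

17

x=12: not odd, count = 0-1 = -1
x=4: not odd, count = (-1)-1 = -2
x=8: not odd, count = (-2)-1 = -3
x=7: odd, count = (-3)*2+7 = 1
x=3: odd, count = 1*2+3 = 5
x=7: odd, count = 5*2+7 = 17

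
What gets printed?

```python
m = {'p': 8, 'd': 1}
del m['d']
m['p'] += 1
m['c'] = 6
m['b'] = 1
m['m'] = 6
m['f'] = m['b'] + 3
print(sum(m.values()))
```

26

del 'd' → {'p': 8}
m['p'] = 8+1 = 9 → {'p': 9}
m['c'] = 6 → {'p': 9, 'c': 6}
m['b'] = 1 → {'p': 9, 'c': 6, 'b': 1}
m['m'] = 6 → {'p': 9, 'c': 6, 'b': 1, 'm': 6}
m['f'] = m['b']+3 = 4 → {'p': 9, 'c': 6, 'b': 1, 'm': 6, 'f': 4}
sum of values = 26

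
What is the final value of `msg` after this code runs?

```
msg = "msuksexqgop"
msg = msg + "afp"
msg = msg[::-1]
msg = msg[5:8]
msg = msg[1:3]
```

+ 'afp' → 'msuksexqgopafp'
reverse → 'pfapogqxeskusm'
slice [5:8] → 'gqx'
slice [1:3] → 'qx'

'qx'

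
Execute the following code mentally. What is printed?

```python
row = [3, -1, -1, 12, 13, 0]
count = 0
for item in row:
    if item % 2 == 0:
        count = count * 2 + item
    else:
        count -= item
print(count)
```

item=3: not even, count = 0-3 = -3
item=-1: not even, count = (-3)-(-1) = -2
item=-1: not even, count = (-2)-(-1) = -1
item=12: even, count = (-1)*2+12 = 10
item=13: not even, count = 10-13 = -3
item=0: even, count = (-3)*2+0 = -6

-6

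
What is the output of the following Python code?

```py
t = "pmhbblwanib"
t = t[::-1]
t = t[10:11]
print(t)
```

reverse → 'binawlbbhmp'
slice [10:11] → 'p'

p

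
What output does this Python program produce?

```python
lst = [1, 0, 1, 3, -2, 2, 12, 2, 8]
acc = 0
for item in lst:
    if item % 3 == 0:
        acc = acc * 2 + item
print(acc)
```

18

item=1: not %3==0
item=0: %3==0, acc = 0*2+0 = 0
item=1: not %3==0
item=3: %3==0, acc = 0*2+3 = 3
item=-2: not %3==0
item=2: not %3==0
item=12: %3==0, acc = 3*2+12 = 18
item=2: not %3==0
item=8: not %3==0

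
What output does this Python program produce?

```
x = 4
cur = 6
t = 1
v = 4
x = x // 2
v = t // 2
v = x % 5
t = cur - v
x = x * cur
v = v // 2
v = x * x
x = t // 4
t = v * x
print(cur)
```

x = 4//2 = 2
v = 1//2 = 0
v = 2%5 = 2
t = 6-2 = 4
x = 2*6 = 12
v = 2//2 = 1
v = 12*12 = 144
x = 4//4 = 1
t = 144*1 = 144

6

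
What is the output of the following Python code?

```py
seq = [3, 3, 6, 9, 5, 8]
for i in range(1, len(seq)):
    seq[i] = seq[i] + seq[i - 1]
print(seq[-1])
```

34

i=1: seq[1] = 3+3 = 6 → [3, 6, 6, 9, 5, 8]
i=2: seq[2] = 6+6 = 12 → [3, 6, 12, 9, 5, 8]
i=3: seq[3] = 9+12 = 21 → [3, 6, 12, 21, 5, 8]
i=4: seq[4] = 5+21 = 26 → [3, 6, 12, 21, 26, 8]
i=5: seq[5] = 8+26 = 34 → [3, 6, 12, 21, 26, 34]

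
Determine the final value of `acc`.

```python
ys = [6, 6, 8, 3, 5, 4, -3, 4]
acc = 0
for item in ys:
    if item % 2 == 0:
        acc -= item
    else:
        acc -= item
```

-33

item=6: even, acc = 0-6 = -6
item=6: even, acc = (-6)-6 = -12
item=8: even, acc = (-12)-8 = -20
item=3: not even, acc = (-20)-3 = -23
item=5: not even, acc = (-23)-5 = -28
item=4: even, acc = (-28)-4 = -32
item=-3: not even, acc = (-32)-(-3) = -29
item=4: even, acc = (-29)-4 = -33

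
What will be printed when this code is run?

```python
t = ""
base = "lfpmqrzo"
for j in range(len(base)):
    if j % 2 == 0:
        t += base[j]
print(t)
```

lpqz

j=0: add 'l' → 'l'
j=1: skip
j=2: add 'p' → 'lp'
j=3: skip
j=4: add 'q' → 'lpq'
j=5: skip
j=6: add 'z' → 'lpqz'
j=7: skip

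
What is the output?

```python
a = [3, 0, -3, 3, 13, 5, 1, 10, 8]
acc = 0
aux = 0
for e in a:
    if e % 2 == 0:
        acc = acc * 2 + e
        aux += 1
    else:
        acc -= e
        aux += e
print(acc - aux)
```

-97

e=3: not even, acc = 0-3 = -3; aux=3
e=0: even, acc = (-3)*2+0 = -6; aux=4
e=-3: not even, acc = (-6)-(-3) = -3; aux=1
e=3: not even, acc = (-3)-3 = -6; aux=4
e=13: not even, acc = (-6)-13 = -19; aux=17
e=5: not even, acc = (-19)-5 = -24; aux=22
e=1: not even, acc = (-24)-1 = -25; aux=23
e=10: even, acc = (-25)*2+10 = -40; aux=24
e=8: even, acc = (-40)*2+8 = -72; aux=25
acc-aux = (-72)-25 = -97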